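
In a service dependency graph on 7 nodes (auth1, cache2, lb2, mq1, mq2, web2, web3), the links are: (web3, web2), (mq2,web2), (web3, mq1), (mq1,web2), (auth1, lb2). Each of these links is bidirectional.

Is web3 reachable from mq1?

Explore from mq1.
Distance 1: reach web2, web3.
Found web3.

Yes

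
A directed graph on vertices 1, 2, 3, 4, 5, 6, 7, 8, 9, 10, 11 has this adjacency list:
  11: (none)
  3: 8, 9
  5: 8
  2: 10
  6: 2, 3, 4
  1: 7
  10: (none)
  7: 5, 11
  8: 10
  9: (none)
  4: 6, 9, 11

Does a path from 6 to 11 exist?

Yes

Explore from 6.
Distance 1: reach 2, 3, 4.
Distance 2: reach 8, 9, 10, 11.
Found 11.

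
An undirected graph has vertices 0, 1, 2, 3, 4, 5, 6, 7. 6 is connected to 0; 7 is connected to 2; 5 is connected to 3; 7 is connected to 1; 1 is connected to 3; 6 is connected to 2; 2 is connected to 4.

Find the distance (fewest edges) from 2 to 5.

Distance 0: 2.
Distance 1: 4, 6, 7.
Distance 2: 0, 1.
Distance 3: 3.
Distance 4: 5 — contains 5.

4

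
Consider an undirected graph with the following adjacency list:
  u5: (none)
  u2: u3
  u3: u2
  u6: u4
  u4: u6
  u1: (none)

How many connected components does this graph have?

4

From u1: component {u1}.
From u2: component {u2, u3}.
From u4: component {u4, u6}.
From u5: component {u5}.
That's 4 components.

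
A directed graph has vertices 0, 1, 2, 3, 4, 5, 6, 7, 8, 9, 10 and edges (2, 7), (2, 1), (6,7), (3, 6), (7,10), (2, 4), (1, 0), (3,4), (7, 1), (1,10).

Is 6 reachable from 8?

8 has no outgoing edges, so nothing is reachable from it.

No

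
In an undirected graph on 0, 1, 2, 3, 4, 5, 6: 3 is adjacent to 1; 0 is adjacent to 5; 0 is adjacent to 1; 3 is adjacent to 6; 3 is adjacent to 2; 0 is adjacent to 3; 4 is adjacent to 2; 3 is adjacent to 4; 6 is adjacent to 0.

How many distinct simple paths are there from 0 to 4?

6

0–1–3–2–4
0–1–3–4
0–3–2–4
0–3–4
0–6–3–2–4
0–6–3–4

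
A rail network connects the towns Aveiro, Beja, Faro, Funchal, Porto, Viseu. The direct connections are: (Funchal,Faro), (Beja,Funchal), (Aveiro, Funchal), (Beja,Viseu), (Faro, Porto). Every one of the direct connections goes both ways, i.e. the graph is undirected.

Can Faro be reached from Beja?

Explore from Beja.
Distance 1: reach Funchal, Viseu.
Distance 2: reach Aveiro, Faro.
Found Faro.

Yes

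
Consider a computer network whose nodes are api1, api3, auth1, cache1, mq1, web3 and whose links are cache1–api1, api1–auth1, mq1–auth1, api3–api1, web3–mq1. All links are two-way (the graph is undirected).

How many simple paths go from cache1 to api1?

cache1–api1

1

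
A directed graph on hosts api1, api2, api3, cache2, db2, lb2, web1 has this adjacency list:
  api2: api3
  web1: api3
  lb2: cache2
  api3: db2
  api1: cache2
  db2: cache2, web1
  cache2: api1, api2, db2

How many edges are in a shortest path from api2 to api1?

4

Distance 0: api2.
Distance 1: api3.
Distance 2: db2.
Distance 3: cache2, web1.
Distance 4: api1 — contains api1.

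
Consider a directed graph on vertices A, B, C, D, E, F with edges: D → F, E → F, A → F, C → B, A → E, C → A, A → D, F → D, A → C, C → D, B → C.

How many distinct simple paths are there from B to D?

B→C→A→D
B→C→A→E→F→D
B→C→A→F→D
B→C→D

4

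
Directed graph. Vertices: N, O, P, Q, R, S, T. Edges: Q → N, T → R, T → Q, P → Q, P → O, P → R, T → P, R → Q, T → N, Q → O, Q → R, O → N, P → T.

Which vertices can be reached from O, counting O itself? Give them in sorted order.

Start at O.
Its neighbours: N.
Nothing further is reachable.

N, O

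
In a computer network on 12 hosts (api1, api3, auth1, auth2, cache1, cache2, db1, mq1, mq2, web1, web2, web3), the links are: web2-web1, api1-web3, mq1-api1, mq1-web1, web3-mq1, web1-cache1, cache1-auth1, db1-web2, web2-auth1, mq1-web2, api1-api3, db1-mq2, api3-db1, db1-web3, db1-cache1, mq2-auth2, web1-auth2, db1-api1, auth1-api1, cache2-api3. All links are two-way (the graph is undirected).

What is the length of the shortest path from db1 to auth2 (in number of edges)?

Distance 0: db1.
Distance 1: api1, api3, cache1, mq2, web2, web3.
Distance 2: auth1, auth2, cache2, mq1, web1 — contains auth2.

2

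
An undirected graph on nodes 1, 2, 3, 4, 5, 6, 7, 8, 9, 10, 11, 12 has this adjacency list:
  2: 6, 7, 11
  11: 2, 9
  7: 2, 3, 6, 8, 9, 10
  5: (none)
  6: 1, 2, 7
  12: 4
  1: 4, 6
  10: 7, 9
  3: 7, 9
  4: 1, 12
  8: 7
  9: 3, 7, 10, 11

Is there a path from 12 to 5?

Explore from 12.
Distance 1: reach 4.
Distance 2: reach 1.
Distance 3: reach 6.
Distance 4: reach 2, 7.
Distance 5: reach 3, 8, 9, 10, 11.
The search is exhausted without reaching 5; it lies in a different component.

No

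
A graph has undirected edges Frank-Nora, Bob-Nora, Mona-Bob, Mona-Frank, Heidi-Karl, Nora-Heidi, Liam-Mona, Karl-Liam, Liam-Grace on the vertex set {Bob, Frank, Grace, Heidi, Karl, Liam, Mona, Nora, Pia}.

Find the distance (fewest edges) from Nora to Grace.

4

Distance 0: Nora.
Distance 1: Bob, Frank, Heidi.
Distance 2: Karl, Mona.
Distance 3: Liam.
Distance 4: Grace — contains Grace.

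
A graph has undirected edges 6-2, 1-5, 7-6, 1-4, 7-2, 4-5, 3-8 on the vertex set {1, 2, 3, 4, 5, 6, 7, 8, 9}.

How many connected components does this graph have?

From 1: component {1, 4, 5}.
From 2: component {2, 6, 7}.
From 3: component {3, 8}.
From 9: component {9}.
That's 4 components.

4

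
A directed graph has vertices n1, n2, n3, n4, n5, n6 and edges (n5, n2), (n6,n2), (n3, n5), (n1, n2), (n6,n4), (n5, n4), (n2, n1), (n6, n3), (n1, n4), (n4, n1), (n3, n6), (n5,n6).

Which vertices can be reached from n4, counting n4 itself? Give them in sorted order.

Start at n4.
Its neighbours: n1.
Then their neighbours: n2.
Nothing further is reachable.

n1, n2, n4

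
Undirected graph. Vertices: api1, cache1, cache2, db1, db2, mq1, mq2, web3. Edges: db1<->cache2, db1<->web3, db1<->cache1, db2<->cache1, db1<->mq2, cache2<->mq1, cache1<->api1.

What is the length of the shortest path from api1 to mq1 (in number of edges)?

Distance 0: api1.
Distance 1: cache1.
Distance 2: db1, db2.
Distance 3: cache2, mq2, web3.
Distance 4: mq1 — contains mq1.

4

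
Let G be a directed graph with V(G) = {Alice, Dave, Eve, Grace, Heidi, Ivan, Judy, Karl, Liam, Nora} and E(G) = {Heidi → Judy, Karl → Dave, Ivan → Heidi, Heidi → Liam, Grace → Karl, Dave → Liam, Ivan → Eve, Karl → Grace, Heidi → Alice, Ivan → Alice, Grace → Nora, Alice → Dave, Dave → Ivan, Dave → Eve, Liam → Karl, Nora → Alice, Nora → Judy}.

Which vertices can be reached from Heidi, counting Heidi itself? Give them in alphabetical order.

Start at Heidi.
Its neighbours: Alice, Judy, Liam.
Then their neighbours: Dave, Karl.
Then next layer: Eve, Grace, Ivan.
Then next layer: Nora.
Every vertex is now reached.

Alice, Dave, Eve, Grace, Heidi, Ivan, Judy, Karl, Liam, Nora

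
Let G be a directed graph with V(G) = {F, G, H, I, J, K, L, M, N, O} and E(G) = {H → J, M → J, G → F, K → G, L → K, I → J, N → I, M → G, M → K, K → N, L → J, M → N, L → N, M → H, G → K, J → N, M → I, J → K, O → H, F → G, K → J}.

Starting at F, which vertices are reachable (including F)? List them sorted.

F, G, I, J, K, N

Start at F.
Its neighbours: G.
Then their neighbours: K.
Then next layer: J, N.
Then next layer: I.
Nothing further is reachable.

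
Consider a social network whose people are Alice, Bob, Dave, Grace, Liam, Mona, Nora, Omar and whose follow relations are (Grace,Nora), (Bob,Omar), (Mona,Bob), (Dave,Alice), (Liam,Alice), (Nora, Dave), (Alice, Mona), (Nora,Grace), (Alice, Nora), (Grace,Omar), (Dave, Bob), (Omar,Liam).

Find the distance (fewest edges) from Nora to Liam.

3

Distance 0: Nora.
Distance 1: Dave, Grace.
Distance 2: Alice, Bob, Omar.
Distance 3: Liam, Mona — contains Liam.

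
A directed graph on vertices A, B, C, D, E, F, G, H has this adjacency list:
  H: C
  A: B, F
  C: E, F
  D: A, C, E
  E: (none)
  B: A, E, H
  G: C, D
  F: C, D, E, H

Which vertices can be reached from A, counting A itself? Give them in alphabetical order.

Start at A.
Its neighbours: B, F.
Then their neighbours: C, D, E, H.
Nothing further is reachable.

A, B, C, D, E, F, H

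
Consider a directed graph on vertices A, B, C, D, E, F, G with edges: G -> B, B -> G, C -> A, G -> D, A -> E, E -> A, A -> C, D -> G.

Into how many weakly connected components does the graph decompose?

3

From A: component {A, C, E}.
From B: component {B, D, G}.
From F: component {F}.
That's 3 components.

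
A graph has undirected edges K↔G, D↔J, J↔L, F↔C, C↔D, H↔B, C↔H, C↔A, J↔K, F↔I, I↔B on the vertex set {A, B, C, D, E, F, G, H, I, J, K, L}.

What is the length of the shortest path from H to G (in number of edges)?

5

Distance 0: H.
Distance 1: B, C.
Distance 2: A, D, F, I.
Distance 3: J.
Distance 4: K, L.
Distance 5: G — contains G.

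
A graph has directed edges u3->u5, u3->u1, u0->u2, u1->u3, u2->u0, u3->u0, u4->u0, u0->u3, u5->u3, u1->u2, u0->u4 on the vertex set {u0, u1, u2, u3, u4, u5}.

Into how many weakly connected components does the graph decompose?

1

From u0: component {u0, u1, u2, u3, u4, u5}.
That's 1 component.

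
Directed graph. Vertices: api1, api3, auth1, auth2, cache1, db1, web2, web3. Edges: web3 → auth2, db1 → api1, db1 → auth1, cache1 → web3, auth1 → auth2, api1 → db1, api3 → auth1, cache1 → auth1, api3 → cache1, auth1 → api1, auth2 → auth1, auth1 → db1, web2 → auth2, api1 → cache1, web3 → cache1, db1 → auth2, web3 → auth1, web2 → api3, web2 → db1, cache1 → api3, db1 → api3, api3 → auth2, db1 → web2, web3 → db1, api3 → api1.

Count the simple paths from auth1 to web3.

8

auth1→api1→cache1→web3
auth1→api1→db1→api3→cache1→web3
auth1→api1→db1→web2→api3→cache1→web3
auth1→db1→api1→cache1→web3
auth1→db1→api3→api1→cache1→web3
auth1→db1→api3→cache1→web3
auth1→db1→web2→api3→api1→cache1→web3
auth1→db1→web2→api3→cache1→web3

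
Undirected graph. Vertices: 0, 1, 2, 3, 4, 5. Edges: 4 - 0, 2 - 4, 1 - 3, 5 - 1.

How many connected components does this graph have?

From 0: component {0, 2, 4}.
From 1: component {1, 3, 5}.
That's 2 components.

2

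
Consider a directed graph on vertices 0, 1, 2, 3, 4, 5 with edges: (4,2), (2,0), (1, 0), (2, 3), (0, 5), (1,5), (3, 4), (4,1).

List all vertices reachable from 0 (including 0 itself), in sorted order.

Start at 0.
Its neighbours: 5.
Nothing further is reachable.

0, 5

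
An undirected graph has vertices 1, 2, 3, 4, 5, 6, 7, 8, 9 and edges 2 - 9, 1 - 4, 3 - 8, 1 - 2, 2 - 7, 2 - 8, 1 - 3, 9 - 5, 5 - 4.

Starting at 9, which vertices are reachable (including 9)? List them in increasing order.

Start at 9.
Its neighbours: 2, 5.
Then their neighbours: 1, 4, 7, 8.
Then next layer: 3.
Nothing further is reachable.

1, 2, 3, 4, 5, 7, 8, 9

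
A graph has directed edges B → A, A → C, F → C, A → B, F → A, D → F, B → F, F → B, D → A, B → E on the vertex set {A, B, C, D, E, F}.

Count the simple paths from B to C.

3

B→A→C
B→F→A→C
B→F→C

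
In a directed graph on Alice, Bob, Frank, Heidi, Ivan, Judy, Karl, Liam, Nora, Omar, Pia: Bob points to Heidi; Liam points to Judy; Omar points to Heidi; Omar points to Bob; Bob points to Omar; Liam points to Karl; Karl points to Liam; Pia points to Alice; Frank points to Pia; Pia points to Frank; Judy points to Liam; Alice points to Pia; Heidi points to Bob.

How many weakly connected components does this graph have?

5

From Alice: component {Alice, Frank, Pia}.
From Bob: component {Bob, Heidi, Omar}.
From Ivan: component {Ivan}.
From Judy: component {Judy, Karl, Liam}.
From Nora: component {Nora}.
That's 5 components.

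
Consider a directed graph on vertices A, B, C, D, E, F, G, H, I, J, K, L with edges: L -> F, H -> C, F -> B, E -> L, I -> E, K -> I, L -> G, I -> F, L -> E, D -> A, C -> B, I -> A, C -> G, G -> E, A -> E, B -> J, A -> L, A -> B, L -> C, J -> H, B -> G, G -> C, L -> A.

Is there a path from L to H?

Explore from L.
Distance 1: reach A, C, E, F, G.
Distance 2: reach B.
Distance 3: reach J.
Distance 4: reach H.
Found H.

Yes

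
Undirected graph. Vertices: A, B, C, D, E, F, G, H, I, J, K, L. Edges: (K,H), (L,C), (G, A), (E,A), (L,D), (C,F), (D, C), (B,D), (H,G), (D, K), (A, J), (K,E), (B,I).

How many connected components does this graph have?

1

From A: component {A, B, C, D, E, F, G, H, I, J, K, L}.
That's 1 component.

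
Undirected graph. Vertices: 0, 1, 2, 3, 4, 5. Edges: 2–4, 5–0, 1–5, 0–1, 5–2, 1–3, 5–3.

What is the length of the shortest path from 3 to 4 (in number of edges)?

3

Distance 0: 3.
Distance 1: 1, 5.
Distance 2: 0, 2.
Distance 3: 4 — contains 4.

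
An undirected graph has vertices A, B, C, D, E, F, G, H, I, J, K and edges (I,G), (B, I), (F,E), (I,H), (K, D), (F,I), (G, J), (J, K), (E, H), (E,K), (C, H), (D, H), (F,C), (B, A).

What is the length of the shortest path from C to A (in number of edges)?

4

Distance 0: C.
Distance 1: F, H.
Distance 2: D, E, I.
Distance 3: B, G, K.
Distance 4: A, J — contains A.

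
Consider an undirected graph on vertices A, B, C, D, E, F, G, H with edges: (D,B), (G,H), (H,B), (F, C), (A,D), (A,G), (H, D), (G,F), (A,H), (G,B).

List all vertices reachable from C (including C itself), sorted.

A, B, C, D, F, G, H

Start at C.
Its neighbours: F.
Then their neighbours: G.
Then next layer: A, B, H.
Then next layer: D.
Nothing further is reachable.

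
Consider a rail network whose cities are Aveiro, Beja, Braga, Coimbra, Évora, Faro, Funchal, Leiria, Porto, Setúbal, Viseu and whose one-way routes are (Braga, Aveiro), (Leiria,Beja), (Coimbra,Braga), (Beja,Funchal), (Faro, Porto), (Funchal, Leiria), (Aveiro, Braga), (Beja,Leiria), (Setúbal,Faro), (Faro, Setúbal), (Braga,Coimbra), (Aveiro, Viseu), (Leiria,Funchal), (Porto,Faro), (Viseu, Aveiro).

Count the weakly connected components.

4

From Aveiro: component {Aveiro, Braga, Coimbra, Viseu}.
From Beja: component {Beja, Funchal, Leiria}.
From Évora: component {Évora}.
From Faro: component {Faro, Porto, Setúbal}.
That's 4 components.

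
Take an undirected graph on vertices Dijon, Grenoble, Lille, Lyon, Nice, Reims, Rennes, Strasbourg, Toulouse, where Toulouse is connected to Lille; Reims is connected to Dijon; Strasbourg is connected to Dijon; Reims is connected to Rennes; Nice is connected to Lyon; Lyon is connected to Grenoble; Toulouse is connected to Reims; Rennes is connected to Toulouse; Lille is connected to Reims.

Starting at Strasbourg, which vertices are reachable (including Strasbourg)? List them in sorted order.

Dijon, Lille, Reims, Rennes, Strasbourg, Toulouse

Start at Strasbourg.
Its neighbours: Dijon.
Then their neighbours: Reims.
Then next layer: Lille, Rennes, Toulouse.
Nothing further is reachable.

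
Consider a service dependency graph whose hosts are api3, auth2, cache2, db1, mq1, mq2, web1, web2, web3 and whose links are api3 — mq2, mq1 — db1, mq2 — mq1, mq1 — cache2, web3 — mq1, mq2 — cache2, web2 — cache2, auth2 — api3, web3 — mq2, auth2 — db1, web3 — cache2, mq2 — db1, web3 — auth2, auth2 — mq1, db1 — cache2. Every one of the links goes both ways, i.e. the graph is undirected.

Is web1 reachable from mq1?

No

Explore from mq1.
Distance 1: reach auth2, cache2, db1, mq2, web3.
Distance 2: reach api3, web2.
The search is exhausted without reaching web1; it lies in a different component.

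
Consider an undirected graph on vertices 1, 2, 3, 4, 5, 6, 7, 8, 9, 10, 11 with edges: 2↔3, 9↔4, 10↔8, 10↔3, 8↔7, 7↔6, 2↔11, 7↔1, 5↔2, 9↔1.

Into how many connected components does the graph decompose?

From 1: component {1, 2, 3, 4, 5, 6, 7, 8, 9, 10, 11}.
That's 1 component.

1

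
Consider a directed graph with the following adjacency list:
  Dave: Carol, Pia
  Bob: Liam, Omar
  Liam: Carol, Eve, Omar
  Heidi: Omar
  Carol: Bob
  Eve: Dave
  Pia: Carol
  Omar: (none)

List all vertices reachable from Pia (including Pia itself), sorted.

Bob, Carol, Dave, Eve, Liam, Omar, Pia

Start at Pia.
Its neighbours: Carol.
Then their neighbours: Bob.
Then next layer: Liam, Omar.
Then next layer: Eve.
Then next layer: Dave.
Nothing further is reachable.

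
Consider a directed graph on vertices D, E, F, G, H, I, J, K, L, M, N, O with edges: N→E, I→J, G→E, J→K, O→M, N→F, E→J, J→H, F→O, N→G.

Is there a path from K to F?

No

K has no outgoing edges, so nothing is reachable from it.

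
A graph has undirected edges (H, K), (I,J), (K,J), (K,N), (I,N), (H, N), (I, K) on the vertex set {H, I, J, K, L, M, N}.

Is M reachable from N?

Explore from N.
Distance 1: reach H, I, K.
Distance 2: reach J.
The search is exhausted without reaching M; it lies in a different component.

No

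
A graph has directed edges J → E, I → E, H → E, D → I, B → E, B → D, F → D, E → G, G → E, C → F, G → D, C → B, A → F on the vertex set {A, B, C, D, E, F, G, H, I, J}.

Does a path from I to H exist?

Explore from I.
Distance 1: reach E.
Distance 2: reach G.
Distance 3: reach D.
The search from I is exhausted; no directed path reaches H.

No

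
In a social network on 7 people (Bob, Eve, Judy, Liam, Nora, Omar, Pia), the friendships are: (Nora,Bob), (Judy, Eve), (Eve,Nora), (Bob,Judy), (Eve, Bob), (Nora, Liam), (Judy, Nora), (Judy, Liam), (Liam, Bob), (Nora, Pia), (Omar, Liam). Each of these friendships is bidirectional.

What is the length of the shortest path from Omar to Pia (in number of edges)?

3

Distance 0: Omar.
Distance 1: Liam.
Distance 2: Bob, Judy, Nora.
Distance 3: Eve, Pia — contains Pia.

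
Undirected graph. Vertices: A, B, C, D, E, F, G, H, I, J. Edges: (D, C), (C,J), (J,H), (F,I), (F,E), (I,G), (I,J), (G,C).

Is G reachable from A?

No

A has no edges, so nothing is reachable from it.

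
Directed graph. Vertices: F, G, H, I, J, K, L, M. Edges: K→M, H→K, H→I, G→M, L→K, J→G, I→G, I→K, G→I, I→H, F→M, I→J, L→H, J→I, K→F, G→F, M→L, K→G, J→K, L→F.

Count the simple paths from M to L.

1

M→L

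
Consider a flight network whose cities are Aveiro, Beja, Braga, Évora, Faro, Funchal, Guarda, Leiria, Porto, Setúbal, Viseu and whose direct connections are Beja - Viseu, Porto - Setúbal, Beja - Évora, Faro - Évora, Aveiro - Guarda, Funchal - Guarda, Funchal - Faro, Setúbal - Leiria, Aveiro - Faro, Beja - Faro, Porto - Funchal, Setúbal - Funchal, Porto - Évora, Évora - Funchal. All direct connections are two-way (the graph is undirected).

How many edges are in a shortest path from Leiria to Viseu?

Distance 0: Leiria.
Distance 1: Setúbal.
Distance 2: Funchal, Porto.
Distance 3: Évora, Faro, Guarda.
Distance 4: Aveiro, Beja.
Distance 5: Viseu — contains Viseu.

5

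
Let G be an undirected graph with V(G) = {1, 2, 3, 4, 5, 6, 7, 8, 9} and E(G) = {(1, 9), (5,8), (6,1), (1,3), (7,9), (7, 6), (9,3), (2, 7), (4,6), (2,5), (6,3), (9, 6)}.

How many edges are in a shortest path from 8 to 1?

5

Distance 0: 8.
Distance 1: 5.
Distance 2: 2.
Distance 3: 7.
Distance 4: 6, 9.
Distance 5: 1, 3, 4 — contains 1.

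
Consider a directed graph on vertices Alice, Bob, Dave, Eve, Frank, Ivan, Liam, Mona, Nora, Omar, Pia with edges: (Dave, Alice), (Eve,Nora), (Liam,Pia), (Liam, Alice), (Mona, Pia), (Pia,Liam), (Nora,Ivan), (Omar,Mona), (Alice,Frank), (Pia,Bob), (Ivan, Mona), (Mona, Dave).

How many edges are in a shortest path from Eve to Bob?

Distance 0: Eve.
Distance 1: Nora.
Distance 2: Ivan.
Distance 3: Mona.
Distance 4: Dave, Pia.
Distance 5: Alice, Bob, Liam — contains Bob.

5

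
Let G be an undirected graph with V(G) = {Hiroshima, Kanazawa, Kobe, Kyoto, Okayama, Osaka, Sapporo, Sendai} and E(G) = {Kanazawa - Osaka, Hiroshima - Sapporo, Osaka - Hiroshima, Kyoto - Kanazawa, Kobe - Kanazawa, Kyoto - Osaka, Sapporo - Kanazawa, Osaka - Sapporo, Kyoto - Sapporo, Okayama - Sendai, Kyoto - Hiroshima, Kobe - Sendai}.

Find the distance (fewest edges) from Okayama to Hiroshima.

5

Distance 0: Okayama.
Distance 1: Sendai.
Distance 2: Kobe.
Distance 3: Kanazawa.
Distance 4: Kyoto, Osaka, Sapporo.
Distance 5: Hiroshima — contains Hiroshima.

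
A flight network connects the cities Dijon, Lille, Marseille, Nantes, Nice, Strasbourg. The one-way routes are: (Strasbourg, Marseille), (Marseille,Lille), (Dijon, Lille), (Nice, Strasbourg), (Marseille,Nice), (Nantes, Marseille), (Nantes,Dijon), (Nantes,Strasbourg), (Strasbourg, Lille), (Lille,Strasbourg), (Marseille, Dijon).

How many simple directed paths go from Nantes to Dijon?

Nantes→Dijon
Nantes→Marseille→Dijon
Nantes→Strasbourg→Marseille→Dijon

3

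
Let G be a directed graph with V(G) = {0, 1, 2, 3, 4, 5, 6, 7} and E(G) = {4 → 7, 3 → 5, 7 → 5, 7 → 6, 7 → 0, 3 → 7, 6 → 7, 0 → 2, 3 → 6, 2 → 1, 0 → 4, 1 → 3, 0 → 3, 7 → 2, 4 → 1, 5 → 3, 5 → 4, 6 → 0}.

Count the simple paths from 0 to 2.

7

0→2
0→3→5→4→7→2
0→3→6→7→2
0→3→7→2
0→4→1→3→6→7→2
0→4→1→3→7→2
0→4→7→2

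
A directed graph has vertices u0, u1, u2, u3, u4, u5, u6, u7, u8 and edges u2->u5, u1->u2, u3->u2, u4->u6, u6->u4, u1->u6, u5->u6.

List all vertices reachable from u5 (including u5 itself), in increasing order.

u4, u5, u6

Start at u5.
Its neighbours: u6.
Then their neighbours: u4.
Nothing further is reachable.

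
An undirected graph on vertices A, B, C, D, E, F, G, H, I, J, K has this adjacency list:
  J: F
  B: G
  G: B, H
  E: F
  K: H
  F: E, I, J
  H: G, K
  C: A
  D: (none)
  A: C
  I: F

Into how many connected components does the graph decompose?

From A: component {A, C}.
From B: component {B, G, H, K}.
From D: component {D}.
From E: component {E, F, I, J}.
That's 4 components.

4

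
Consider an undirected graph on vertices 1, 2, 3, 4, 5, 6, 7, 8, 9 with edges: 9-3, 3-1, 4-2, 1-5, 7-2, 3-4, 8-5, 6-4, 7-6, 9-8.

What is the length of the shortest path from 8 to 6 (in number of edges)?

Distance 0: 8.
Distance 1: 5, 9.
Distance 2: 1, 3.
Distance 3: 4.
Distance 4: 2, 6 — contains 6.

4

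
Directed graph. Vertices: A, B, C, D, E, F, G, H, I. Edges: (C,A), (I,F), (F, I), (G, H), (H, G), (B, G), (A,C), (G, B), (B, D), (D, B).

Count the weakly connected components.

From A: component {A, C}.
From B: component {B, D, G, H}.
From E: component {E}.
From F: component {F, I}.
That's 4 components.

4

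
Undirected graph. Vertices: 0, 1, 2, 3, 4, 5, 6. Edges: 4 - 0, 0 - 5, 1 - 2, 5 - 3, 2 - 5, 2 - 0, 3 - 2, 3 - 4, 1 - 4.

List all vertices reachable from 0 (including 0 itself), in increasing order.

Start at 0.
Its neighbours: 2, 4, 5.
Then their neighbours: 1, 3.
Nothing further is reachable.

0, 1, 2, 3, 4, 5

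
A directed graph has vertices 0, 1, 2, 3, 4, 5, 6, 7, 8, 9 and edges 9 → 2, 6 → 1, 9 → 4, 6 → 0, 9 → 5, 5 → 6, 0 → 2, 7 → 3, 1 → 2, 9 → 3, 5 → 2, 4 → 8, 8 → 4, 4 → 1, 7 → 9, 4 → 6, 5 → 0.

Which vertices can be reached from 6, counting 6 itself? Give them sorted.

0, 1, 2, 6

Start at 6.
Its neighbours: 0, 1.
Then their neighbours: 2.
Nothing further is reachable.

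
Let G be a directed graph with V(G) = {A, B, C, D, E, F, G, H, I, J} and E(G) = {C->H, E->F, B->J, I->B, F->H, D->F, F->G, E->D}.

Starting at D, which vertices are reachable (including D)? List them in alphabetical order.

Start at D.
Its neighbours: F.
Then their neighbours: G, H.
Nothing further is reachable.

D, F, G, H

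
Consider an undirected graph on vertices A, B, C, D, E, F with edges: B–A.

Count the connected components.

From A: component {A, B}.
From C: component {C}.
From D: component {D}.
From E: component {E}.
From F: component {F}.
That's 5 components.

5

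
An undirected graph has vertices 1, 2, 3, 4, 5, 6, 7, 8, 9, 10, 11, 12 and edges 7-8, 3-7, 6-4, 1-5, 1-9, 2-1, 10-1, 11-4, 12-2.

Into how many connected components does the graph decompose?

3

From 1: component {1, 2, 5, 9, 10, 12}.
From 3: component {3, 7, 8}.
From 4: component {4, 6, 11}.
That's 3 components.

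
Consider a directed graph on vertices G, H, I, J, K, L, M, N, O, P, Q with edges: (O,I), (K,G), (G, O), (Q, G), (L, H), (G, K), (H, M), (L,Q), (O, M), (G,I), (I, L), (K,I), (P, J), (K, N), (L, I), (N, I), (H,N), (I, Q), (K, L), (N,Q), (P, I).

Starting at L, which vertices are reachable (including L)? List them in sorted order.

G, H, I, K, L, M, N, O, Q

Start at L.
Its neighbours: H, I, Q.
Then their neighbours: G, M, N.
Then next layer: K, O.
Nothing further is reachable.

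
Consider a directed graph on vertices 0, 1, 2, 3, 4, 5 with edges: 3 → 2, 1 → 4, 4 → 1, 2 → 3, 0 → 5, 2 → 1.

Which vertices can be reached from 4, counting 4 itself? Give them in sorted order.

1, 4

Start at 4.
Its neighbours: 1.
Nothing further is reachable.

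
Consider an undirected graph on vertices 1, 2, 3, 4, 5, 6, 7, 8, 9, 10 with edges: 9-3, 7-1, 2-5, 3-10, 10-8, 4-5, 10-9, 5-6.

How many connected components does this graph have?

3

From 1: component {1, 7}.
From 2: component {2, 4, 5, 6}.
From 3: component {3, 8, 9, 10}.
That's 3 components.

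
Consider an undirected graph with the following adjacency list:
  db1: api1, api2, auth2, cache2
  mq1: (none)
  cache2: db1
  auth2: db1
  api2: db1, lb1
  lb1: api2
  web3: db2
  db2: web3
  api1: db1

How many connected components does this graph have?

3

From api1: component {api1, api2, auth2, cache2, db1, lb1}.
From db2: component {db2, web3}.
From mq1: component {mq1}.
That's 3 components.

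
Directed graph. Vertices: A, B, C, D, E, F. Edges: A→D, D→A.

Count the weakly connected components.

From A: component {A, D}.
From B: component {B}.
From C: component {C}.
From E: component {E}.
From F: component {F}.
That's 5 components.

5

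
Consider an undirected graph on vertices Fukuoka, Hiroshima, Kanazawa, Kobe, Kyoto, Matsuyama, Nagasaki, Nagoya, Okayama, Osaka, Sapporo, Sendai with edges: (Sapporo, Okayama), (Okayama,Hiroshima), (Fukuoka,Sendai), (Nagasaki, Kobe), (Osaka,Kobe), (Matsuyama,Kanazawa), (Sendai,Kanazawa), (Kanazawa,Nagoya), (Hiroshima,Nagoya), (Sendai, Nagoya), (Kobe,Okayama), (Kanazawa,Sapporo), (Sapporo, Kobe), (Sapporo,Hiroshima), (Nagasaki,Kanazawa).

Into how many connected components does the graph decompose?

2

From Fukuoka: component {Fukuoka, Hiroshima, Kanazawa, Kobe, Matsuyama, Nagasaki, Nagoya, Okayama, Osaka, Sapporo, Sendai}.
From Kyoto: component {Kyoto}.
That's 2 components.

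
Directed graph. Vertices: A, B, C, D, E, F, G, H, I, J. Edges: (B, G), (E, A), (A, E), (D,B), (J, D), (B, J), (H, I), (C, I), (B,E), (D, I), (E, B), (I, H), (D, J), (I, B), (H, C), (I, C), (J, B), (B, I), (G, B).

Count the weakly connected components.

2

From A: component {A, B, C, D, E, G, H, I, J}.
From F: component {F}.
That's 2 components.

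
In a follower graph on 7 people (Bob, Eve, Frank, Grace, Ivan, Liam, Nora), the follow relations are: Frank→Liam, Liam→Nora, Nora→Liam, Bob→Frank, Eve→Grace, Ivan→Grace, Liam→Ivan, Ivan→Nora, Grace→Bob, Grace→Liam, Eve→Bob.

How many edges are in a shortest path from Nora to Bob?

4

Distance 0: Nora.
Distance 1: Liam.
Distance 2: Ivan.
Distance 3: Grace.
Distance 4: Bob — contains Bob.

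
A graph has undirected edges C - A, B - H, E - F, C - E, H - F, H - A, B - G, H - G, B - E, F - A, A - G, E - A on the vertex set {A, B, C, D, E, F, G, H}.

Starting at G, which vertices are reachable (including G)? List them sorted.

A, B, C, E, F, G, H

Start at G.
Its neighbours: A, B, H.
Then their neighbours: C, E, F.
Nothing further is reachable.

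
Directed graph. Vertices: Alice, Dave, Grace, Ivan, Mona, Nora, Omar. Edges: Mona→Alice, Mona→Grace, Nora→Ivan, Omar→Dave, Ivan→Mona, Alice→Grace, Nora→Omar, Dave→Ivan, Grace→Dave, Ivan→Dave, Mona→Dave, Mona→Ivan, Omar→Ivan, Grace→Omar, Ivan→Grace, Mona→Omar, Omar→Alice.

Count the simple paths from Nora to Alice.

7

Nora→Ivan→Grace→Omar→Alice
Nora→Ivan→Mona→Alice
Nora→Ivan→Mona→Grace→Omar→Alice
Nora→Ivan→Mona→Omar→Alice
Nora→Omar→Alice
Nora→Omar→Dave→Ivan→Mona→Alice
Nora→Omar→Ivan→Mona→Alice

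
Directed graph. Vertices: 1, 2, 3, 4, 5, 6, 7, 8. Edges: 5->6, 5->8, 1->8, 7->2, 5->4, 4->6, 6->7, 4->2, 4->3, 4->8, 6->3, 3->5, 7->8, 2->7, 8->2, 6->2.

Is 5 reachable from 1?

No

Explore from 1.
Distance 1: reach 8.
Distance 2: reach 2.
Distance 3: reach 7.
The search from 1 is exhausted; no directed path reaches 5.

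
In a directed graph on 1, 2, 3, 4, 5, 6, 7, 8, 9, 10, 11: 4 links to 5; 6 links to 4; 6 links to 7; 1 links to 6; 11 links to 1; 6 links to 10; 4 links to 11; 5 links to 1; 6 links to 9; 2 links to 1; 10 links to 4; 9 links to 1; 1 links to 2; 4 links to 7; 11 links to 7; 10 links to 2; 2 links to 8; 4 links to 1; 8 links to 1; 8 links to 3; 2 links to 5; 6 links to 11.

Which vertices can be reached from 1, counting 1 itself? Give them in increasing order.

1, 2, 3, 4, 5, 6, 7, 8, 9, 10, 11

Start at 1.
Its neighbours: 2, 6.
Then their neighbours: 4, 5, 7, 8, 9, 10, 11.
Then next layer: 3.
Every vertex is now reached.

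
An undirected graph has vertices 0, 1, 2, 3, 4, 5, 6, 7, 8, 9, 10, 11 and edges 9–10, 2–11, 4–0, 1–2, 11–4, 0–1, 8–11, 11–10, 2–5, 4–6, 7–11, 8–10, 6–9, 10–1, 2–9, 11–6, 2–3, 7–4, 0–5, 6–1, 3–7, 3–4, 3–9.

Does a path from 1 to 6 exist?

Explore from 1.
Distance 1: reach 0, 2, 6, 10.
Found 6.

Yes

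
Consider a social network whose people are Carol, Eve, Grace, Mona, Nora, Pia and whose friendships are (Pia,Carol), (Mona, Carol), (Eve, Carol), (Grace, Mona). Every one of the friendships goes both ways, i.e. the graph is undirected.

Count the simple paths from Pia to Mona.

1

Pia–Carol–Mona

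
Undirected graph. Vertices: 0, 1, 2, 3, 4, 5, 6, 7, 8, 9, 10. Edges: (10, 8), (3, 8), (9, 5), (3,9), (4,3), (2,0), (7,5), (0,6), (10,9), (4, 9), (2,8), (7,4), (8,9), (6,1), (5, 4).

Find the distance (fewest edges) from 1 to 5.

Distance 0: 1.
Distance 1: 6.
Distance 2: 0.
Distance 3: 2.
Distance 4: 8.
Distance 5: 3, 9, 10.
Distance 6: 4, 5 — contains 5.

6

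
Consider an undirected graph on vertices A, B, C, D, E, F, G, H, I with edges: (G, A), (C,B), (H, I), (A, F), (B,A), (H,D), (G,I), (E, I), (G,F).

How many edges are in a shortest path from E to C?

Distance 0: E.
Distance 1: I.
Distance 2: G, H.
Distance 3: A, D, F.
Distance 4: B.
Distance 5: C — contains C.

5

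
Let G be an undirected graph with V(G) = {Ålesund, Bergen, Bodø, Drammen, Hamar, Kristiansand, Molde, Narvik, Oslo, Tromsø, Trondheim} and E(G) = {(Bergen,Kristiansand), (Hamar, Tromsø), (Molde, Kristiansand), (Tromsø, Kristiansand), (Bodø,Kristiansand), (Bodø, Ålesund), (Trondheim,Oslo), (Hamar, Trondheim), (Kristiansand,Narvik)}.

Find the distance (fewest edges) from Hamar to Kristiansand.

Distance 0: Hamar.
Distance 1: Tromsø, Trondheim.
Distance 2: Kristiansand, Oslo — contains Kristiansand.

2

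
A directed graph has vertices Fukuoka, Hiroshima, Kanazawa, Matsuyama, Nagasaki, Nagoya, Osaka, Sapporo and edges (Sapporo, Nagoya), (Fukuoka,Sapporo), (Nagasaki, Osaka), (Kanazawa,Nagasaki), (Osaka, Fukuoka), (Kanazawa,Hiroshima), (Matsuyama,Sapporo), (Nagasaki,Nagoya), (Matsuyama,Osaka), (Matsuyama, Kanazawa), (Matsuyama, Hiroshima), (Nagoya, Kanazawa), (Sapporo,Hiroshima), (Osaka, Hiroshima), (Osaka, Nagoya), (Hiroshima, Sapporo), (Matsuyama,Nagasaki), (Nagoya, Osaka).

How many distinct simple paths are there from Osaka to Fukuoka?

Osaka→Fukuoka

1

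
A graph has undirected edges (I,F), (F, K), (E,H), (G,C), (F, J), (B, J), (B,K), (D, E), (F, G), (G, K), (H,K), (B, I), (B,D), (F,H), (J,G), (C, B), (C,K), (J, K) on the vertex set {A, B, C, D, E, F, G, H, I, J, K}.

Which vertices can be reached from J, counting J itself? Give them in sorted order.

Start at J.
Its neighbours: B, F, G, K.
Then their neighbours: C, D, H, I.
Then next layer: E.
Nothing further is reachable.

B, C, D, E, F, G, H, I, J, K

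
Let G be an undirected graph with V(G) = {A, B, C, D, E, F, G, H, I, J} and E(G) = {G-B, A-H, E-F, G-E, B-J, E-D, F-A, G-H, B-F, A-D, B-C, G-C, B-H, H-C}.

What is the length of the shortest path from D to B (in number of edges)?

3

Distance 0: D.
Distance 1: A, E.
Distance 2: F, G, H.
Distance 3: B, C — contains B.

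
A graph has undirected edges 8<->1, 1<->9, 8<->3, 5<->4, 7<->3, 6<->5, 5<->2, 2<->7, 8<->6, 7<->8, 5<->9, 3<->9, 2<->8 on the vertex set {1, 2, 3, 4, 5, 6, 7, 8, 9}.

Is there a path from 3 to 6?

Yes

Explore from 3.
Distance 1: reach 7, 8, 9.
Distance 2: reach 1, 2, 5, 6.
Found 6.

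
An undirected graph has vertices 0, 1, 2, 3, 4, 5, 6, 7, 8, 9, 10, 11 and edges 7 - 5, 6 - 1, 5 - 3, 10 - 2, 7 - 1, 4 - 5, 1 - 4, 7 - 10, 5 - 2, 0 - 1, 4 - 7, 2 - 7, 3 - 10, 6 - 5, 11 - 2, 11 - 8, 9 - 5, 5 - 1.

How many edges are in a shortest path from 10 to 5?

Distance 0: 10.
Distance 1: 2, 3, 7.
Distance 2: 1, 4, 5, 11 — contains 5.

2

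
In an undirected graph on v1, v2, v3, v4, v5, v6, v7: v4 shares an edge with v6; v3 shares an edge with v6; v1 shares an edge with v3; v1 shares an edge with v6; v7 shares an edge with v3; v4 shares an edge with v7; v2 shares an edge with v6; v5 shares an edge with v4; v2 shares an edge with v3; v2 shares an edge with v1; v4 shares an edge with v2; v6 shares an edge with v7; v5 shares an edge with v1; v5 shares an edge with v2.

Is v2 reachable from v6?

Explore from v6.
Distance 1: reach v1, v2, v3, v4, v7.
Found v2.

Yes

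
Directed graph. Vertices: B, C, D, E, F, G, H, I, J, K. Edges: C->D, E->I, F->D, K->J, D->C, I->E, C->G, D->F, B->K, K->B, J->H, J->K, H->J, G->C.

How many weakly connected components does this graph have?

From B: component {B, H, J, K}.
From C: component {C, D, F, G}.
From E: component {E, I}.
That's 3 components.

3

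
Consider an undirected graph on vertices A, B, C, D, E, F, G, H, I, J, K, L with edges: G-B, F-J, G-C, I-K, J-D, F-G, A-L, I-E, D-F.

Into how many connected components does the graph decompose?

From A: component {A, L}.
From B: component {B, C, D, F, G, J}.
From E: component {E, I, K}.
From H: component {H}.
That's 4 components.

4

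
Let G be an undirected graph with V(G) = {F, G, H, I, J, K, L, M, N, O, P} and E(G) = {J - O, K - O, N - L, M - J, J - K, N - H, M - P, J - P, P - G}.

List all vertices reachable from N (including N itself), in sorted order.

Start at N.
Its neighbours: H, L.
Nothing further is reachable.

H, L, N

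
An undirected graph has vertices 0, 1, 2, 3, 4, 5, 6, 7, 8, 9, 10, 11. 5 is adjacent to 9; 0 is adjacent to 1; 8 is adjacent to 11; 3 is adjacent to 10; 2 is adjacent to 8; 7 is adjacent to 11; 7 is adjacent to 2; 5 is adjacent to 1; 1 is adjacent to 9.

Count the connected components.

From 0: component {0, 1, 5, 9}.
From 2: component {2, 7, 8, 11}.
From 3: component {3, 10}.
From 4: component {4}.
From 6: component {6}.
That's 5 components.

5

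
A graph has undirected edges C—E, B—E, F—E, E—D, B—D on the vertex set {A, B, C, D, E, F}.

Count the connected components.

2

From A: component {A}.
From B: component {B, C, D, E, F}.
That's 2 components.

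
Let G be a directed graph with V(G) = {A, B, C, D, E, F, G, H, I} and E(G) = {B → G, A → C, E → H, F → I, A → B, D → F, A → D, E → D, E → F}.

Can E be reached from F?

No

Explore from F.
Distance 1: reach I.
The search from F is exhausted; no directed path reaches E.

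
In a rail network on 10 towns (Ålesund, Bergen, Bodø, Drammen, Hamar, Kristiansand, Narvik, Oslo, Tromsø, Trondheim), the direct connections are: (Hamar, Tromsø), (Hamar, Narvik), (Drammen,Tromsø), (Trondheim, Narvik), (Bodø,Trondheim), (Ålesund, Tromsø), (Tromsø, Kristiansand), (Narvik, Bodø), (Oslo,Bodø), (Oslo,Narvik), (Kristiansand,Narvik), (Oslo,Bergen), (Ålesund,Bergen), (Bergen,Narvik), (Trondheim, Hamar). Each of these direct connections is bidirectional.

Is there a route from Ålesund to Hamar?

Explore from Ålesund.
Distance 1: reach Bergen, Tromsø.
Distance 2: reach Drammen, Hamar, Kristiansand, Narvik, Oslo.
Found Hamar.

Yes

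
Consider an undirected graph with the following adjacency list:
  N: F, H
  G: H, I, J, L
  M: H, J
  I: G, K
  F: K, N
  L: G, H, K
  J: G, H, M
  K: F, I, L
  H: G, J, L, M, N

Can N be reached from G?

Explore from G.
Distance 1: reach H, I, J, L.
Distance 2: reach K, M, N.
Found N.

Yes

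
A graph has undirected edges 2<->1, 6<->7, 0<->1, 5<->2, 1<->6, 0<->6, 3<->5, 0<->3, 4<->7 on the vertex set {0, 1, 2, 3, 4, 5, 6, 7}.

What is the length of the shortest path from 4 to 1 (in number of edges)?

Distance 0: 4.
Distance 1: 7.
Distance 2: 6.
Distance 3: 0, 1 — contains 1.

3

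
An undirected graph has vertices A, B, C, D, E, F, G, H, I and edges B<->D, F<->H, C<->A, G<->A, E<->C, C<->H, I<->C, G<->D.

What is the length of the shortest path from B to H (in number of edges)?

Distance 0: B.
Distance 1: D.
Distance 2: G.
Distance 3: A.
Distance 4: C.
Distance 5: E, H, I — contains H.

5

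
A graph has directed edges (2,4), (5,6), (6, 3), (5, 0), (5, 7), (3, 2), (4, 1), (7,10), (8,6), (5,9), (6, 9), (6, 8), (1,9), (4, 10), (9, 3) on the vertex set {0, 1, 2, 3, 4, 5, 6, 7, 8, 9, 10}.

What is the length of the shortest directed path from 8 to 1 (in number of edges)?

Distance 0: 8.
Distance 1: 6.
Distance 2: 3, 9.
Distance 3: 2.
Distance 4: 4.
Distance 5: 1, 10 — contains 1.

5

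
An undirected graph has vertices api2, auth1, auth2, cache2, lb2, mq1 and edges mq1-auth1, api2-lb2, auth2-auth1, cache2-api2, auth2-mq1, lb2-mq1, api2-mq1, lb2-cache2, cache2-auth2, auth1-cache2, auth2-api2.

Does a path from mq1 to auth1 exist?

Yes

Explore from mq1.
Distance 1: reach api2, auth1, auth2, lb2.
Found auth1.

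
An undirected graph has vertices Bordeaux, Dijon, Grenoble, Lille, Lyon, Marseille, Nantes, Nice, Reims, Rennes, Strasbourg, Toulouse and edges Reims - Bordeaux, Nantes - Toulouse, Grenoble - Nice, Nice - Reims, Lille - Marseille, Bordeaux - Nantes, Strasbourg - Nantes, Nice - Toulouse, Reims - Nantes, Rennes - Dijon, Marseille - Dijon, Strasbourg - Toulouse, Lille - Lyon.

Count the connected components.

From Bordeaux: component {Bordeaux, Grenoble, Nantes, Nice, Reims, Strasbourg, Toulouse}.
From Dijon: component {Dijon, Lille, Lyon, Marseille, Rennes}.
That's 2 components.

2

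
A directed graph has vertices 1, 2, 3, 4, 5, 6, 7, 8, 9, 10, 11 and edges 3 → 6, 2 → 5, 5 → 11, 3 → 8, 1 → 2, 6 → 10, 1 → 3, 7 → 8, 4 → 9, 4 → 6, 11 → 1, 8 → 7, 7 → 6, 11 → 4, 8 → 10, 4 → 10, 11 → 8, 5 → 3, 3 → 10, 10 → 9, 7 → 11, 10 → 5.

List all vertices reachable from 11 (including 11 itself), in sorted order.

Start at 11.
Its neighbours: 1, 4, 8.
Then their neighbours: 2, 3, 6, 7, 9, 10.
Then next layer: 5.
Every vertex is now reached.

1, 2, 3, 4, 5, 6, 7, 8, 9, 10, 11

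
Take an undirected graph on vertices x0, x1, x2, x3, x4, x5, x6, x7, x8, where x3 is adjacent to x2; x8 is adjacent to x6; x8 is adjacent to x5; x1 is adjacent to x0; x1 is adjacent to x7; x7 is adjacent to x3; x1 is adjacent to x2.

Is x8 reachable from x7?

Explore from x7.
Distance 1: reach x1, x3.
Distance 2: reach x0, x2.
The search is exhausted without reaching x8; it lies in a different component.

No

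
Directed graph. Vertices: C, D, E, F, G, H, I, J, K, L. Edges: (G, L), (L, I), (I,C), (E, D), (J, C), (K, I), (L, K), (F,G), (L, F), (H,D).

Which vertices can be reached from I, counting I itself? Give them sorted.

Start at I.
Its neighbours: C.
Nothing further is reachable.

C, I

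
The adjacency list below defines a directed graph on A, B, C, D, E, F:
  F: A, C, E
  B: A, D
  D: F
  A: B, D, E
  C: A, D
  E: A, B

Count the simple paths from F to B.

6

F→A→B
F→A→E→B
F→C→A→B
F→C→A→E→B
F→E→A→B
F→E→B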